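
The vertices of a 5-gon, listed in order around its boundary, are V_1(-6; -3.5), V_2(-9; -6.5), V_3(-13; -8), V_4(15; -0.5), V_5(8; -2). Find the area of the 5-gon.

V_1→V_2: (-6)(-6.5) − (-9)(-3.5) = 7.5
V_2→V_3: (-9)(-8) − (-13)(-6.5) = -12.5
V_3→V_4: (-13)(-0.5) − (15)(-8) = 126.5
V_4→V_5: (15)(-2) − (8)(-0.5) = -26
V_5→V_1: (8)(-3.5) − (-6)(-2) = -40
Σ = 55.5
Area = |Σ|/2 = 27.75.

27.75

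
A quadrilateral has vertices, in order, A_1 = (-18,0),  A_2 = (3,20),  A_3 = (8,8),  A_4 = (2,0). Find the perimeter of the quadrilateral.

72

|A_1A_2| = √((21)² + (20)²) = √841 = 29
|A_2A_3| = √((5)² + (-12)²) = √169 = 13
|A_3A_4| = √((-6)² + (-8)²) = √100 = 10
|A_4A_1| = √((-20)² + (0)²) = √400 = 20
Perimeter = 29 + 13 + 10 + 20 = 72.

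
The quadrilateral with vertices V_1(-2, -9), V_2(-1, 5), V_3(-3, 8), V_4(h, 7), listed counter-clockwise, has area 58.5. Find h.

-8

The doubled signed area Σ (x_i y_{i+1} − x_{i+1} y_i) is linear in h.
With h=0 it equals -19; the coefficient of h is -17 (from the two edges through V_4).
So -17·h + -19 = 2·58.5 = 117 ⇒ h = -8.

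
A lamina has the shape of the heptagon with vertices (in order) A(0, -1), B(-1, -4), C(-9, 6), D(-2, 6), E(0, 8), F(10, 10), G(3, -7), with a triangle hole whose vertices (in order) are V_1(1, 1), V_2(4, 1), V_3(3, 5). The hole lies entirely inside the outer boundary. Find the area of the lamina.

Outer boundary:
Apply the shoelace (surveyor's) formula: 2A = Σ (x_i·y_{i+1} − x_{i+1}·y_i), indices taken mod 7.
A→B: (0)(-4) − (-1)(-1) = -1
B→C: (-1)(6) − (-9)(-4) = -42
C→D: (-9)(6) − (-2)(6) = -42
D→E: (-2)(8) − (0)(6) = -16
E→F: (0)(10) − (10)(8) = -80
F→G: (10)(-7) − (3)(10) = -100
G→A: (3)(-1) − (0)(-7) = -3
Σ = -284
Area = |Σ|/2 = 142.
Hole:
Apply Gauss's area formula: 2A = Σ (x_i·y_{i+1} − x_{i+1}·y_i), indices taken mod 3.
Σ = (-3) + (17) + (-2) = 12
Area = |Σ|/2 = 6.
Net area = 142 − 6 = 136.

136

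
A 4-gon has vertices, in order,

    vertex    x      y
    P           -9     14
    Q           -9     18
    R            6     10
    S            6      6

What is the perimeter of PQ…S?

42

|PQ| = √((0)² + (4)²) = √16 = 4
|QR| = √((15)² + (-8)²) = √289 = 17
|RS| = √((0)² + (-4)²) = √16 = 4
|SP| = √((-15)² + (8)²) = √289 = 17
Perimeter = 4 + 17 + 4 + 17 = 42.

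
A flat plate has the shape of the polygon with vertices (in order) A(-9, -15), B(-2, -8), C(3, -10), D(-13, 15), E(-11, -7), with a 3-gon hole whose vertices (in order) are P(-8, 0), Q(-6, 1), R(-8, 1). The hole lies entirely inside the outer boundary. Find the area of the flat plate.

Outer boundary:
Apply the shoelace (surveyor's) formula: 2A = Σ (x_i·y_{i+1} − x_{i+1}·y_i), indices taken mod 5.
A→B: (-9)(-8) − (-2)(-15) = 42
B→C: (-2)(-10) − (3)(-8) = 44
C→D: (3)(15) − (-13)(-10) = -85
D→E: (-13)(-7) − (-11)(15) = 256
E→A: (-11)(-15) − (-9)(-7) = 102
Σ = 359
Area = |Σ|/2 = 179.5.
Hole:
Σ = (-8) + (2) + (8) = 2
Area = |Σ|/2 = 1.
Net area = 179.5 − 1 = 178.5.

178.5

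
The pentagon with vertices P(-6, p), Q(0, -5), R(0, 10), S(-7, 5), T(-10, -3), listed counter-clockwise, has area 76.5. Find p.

Write out the shoelace sum; only the two edges meeting at P involve p:
2·Area = [((-10)·p − (-6)·(-3)) + ((-6)·(-5) − 0·p)] + 141
       = -10·p + 153 = 153
⇒ p = 0.

0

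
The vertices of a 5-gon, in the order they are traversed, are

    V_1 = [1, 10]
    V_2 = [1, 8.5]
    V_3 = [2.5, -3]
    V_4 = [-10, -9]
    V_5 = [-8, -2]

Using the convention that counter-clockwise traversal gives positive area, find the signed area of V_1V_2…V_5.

-104.125

V_1→V_2: (1)(8.5) − (1)(10) = -1.5
V_2→V_3: (1)(-3) − (2.5)(8.5) = -24.25
V_3→V_4: (2.5)(-9) − (-10)(-3) = -52.5
V_4→V_5: (-10)(-2) − (-8)(-9) = -52
V_5→V_1: (-8)(10) − (1)(-2) = -78
Σ = -208.25
Signed area = Σ/2 = -104.125 (negative ⇒ clockwise traversal).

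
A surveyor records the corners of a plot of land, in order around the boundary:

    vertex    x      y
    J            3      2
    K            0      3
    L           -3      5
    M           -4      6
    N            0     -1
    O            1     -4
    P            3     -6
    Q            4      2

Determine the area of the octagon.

J→K: (3)(3) − (0)(2) = 9
K→L: (0)(5) − (-3)(3) = 9
L→M: (-3)(6) − (-4)(5) = 2
M→N: (-4)(-1) − (0)(6) = 4
N→O: (0)(-4) − (1)(-1) = 1
O→P: (1)(-6) − (3)(-4) = 6
P→Q: (3)(2) − (4)(-6) = 30
Q→J: (4)(2) − (3)(2) = 2
Σ = 63
Area = |Σ|/2 = 31.5.

31.5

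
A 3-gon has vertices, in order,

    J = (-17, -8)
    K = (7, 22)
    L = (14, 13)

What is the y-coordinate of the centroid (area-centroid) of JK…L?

Apply the shoelace (surveyor's) formula. First the cross-terms c_i = x_i·y_{i+1} − x_{i+1}·y_i:
  -318, -217, 109  ⇒  2A = -426, A = -213.
Then Σ (y_i + y_{i+1})·c_i = -11502, so ȳ = -11502 / (6·(-213)) = 9.

9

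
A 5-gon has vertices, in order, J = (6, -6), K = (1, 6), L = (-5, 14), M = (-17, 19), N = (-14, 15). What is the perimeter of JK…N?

|JK| = √((-5)² + (12)²) = √169 = 13
|KL| = √((-6)² + (8)²) = √100 = 10
|LM| = √((-12)² + (5)²) = √169 = 13
|MN| = √((3)² + (-4)²) = √25 = 5
|NJ| = √((20)² + (-21)²) = √841 = 29
Perimeter = 13 + 10 + 13 + 5 + 29 = 70.

70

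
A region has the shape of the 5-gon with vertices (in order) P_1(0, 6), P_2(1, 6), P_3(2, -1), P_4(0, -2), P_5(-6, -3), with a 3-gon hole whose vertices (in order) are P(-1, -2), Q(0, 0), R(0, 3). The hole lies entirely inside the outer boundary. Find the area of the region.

34

Outer boundary:
Cross-terms: -6, -13, -4, -12, -36  ⇒  Σ = -71
Area = |Σ|/2 = 35.5.
Hole:
Apply the shoelace formula: 2A = Σ (x_i·y_{i+1} − x_{i+1}·y_i), indices taken mod 3.
Cross-terms: 0, 0, 3  ⇒  Σ = 3
Area = |Σ|/2 = 1.5.
Net area = 35.5 − 1.5 = 34.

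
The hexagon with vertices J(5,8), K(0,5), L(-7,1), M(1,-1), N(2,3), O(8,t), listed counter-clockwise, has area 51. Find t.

3

Write out the shoelace sum; only the two edges meeting at O involve t:
2·Area = [(2·t − 8·3) + (8·8 − 5·t)] + 71
       = -3·t + 111 = 102
⇒ t = 3.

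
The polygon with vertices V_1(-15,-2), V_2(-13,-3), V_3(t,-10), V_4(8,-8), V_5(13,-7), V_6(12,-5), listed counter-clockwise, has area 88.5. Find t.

The doubled signed area Σ (x_i y_{i+1} − x_{i+1} y_i) is linear in t.
With t=0 it equals 197; the coefficient of t is -5 (from the two edges through V_3).
So -5·t + 197 = 2·88.5 = 177 ⇒ t = 4.

4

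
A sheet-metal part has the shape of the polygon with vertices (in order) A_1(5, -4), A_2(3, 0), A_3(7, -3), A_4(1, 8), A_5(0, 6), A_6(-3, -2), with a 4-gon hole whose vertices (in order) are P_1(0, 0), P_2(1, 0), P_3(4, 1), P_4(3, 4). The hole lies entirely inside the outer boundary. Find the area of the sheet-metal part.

Outer boundary:
Apply Gauss's area formula: 2A = Σ (x_i·y_{i+1} − x_{i+1}·y_i), indices taken mod 6.
Σ = (12) + (-9) + (59) + (6) + (18) + (22) = 108
Area = |Σ|/2 = 54.
Hole:
Cross-terms: 0, 1, 13, 0  ⇒  Σ = 14
Area = |Σ|/2 = 7.
Net area = 54 − 7 = 47.

47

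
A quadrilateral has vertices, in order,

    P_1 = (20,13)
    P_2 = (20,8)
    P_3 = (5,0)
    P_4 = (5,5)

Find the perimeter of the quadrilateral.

44

|P_1P_2| = √((0)² + (-5)²) = √25 = 5
|P_2P_3| = √((-15)² + (-8)²) = √289 = 17
|P_3P_4| = √((0)² + (5)²) = √25 = 5
|P_4P_1| = √((15)² + (8)²) = √289 = 17
Perimeter = 5 + 17 + 5 + 17 = 44.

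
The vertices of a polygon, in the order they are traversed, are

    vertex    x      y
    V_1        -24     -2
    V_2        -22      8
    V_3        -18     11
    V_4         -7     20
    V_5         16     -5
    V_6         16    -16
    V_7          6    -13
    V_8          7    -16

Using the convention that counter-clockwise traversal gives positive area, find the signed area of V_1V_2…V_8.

-796.5

Apply the shoelace formula: 2A = Σ (x_i·y_{i+1} − x_{i+1}·y_i), indices taken mod 8.
Σ = (-236) + (-98) + (-283) + (-285) + (-176) + (-112) + (-5) + (-398) = -1593
Signed area = Σ/2 = -796.5 (negative ⇒ clockwise traversal).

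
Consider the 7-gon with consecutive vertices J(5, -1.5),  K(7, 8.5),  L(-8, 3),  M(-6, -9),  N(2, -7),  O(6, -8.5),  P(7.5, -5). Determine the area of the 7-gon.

182.25

Apply Gauss's area formula: 2A = Σ (x_i·y_{i+1} − x_{i+1}·y_i), indices taken mod 7.
J→K: (5)(8.5) − (7)(-1.5) = 53
K→L: (7)(3) − (-8)(8.5) = 89
L→M: (-8)(-9) − (-6)(3) = 90
M→N: (-6)(-7) − (2)(-9) = 60
N→O: (2)(-8.5) − (6)(-7) = 25
O→P: (6)(-5) − (7.5)(-8.5) = 33.75
P→J: (7.5)(-1.5) − (5)(-5) = 13.75
Σ = 364.5
Area = |Σ|/2 = 182.25.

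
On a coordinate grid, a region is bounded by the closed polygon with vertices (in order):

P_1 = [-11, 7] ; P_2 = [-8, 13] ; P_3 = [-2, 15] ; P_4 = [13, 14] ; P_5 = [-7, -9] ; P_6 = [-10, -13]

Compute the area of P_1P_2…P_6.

Σ = (-87) + (-94) + (-223) + (-19) + (1) + (-213) = -635
Area = |Σ|/2 = 317.5.

317.5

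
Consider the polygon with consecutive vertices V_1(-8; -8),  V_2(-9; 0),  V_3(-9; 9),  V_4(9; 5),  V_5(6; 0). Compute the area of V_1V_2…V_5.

Apply the surveyor's formula: 2A = Σ (x_i·y_{i+1} − x_{i+1}·y_i), indices taken mod 5.
Cross-terms: -72, -81, -126, -30, -48  ⇒  Σ = -357
Area = |Σ|/2 = 178.5.

178.5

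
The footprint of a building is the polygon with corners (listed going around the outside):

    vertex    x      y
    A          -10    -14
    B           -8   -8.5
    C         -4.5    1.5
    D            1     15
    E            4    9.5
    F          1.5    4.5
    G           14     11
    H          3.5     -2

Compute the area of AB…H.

Σ = (-27) + (-50.25) + (-69) + (-50.5) + (3.75) + (-46.5) + (-66.5) + (-69) = -375
Area = |Σ|/2 = 187.5.

187.5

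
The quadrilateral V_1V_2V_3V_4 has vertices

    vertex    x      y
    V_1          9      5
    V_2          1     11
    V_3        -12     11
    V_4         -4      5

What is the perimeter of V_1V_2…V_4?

46

|V_1V_2| = √((-8)² + (6)²) = √100 = 10
|V_2V_3| = √((-13)² + (0)²) = √169 = 13
|V_3V_4| = √((8)² + (-6)²) = √100 = 10
|V_4V_1| = √((13)² + (0)²) = √169 = 13
Perimeter = 10 + 13 + 10 + 13 = 46.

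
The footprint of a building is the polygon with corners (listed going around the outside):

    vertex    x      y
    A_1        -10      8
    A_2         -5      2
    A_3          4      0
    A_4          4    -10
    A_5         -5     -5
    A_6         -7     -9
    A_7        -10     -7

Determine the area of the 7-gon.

139.5

Apply the surveyor's formula: 2A = Σ (x_i·y_{i+1} − x_{i+1}·y_i), indices taken mod 7.
Σ = (20) + (-8) + (-40) + (-70) + (10) + (-41) + (-150) = -279
Area = |Σ|/2 = 139.5.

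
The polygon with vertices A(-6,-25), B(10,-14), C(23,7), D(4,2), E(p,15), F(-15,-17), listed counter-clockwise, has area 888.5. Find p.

-25

Write out the shoelace sum; only the two edges meeting at E involve p:
2·Area = [(4·15 − p·2) + (p·(-17) − (-15)·15)] + 1017
       = -19·p + 1302 = 1777
⇒ p = -25.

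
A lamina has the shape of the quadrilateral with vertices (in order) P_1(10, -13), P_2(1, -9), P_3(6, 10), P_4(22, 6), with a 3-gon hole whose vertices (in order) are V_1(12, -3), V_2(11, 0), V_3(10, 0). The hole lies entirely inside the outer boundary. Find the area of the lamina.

270

Outer boundary:
Apply the shoelace (surveyor's) formula: 2A = Σ (x_i·y_{i+1} − x_{i+1}·y_i), indices taken mod 4.
Σ = (-77) + (64) + (-184) + (-346) = -543
Area = |Σ|/2 = 271.5.
Hole:
Σ = (33) + (0) + (-30) = 3
Area = |Σ|/2 = 1.5.
Net area = 271.5 − 1.5 = 270.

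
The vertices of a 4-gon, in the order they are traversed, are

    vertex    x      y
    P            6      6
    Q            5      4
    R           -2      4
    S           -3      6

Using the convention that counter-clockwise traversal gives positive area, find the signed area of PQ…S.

Apply the shoelace (surveyor's) formula: 2A = Σ (x_i·y_{i+1} − x_{i+1}·y_i), indices taken mod 4.
P→Q: (6)(4) − (5)(6) = -6
Q→R: (5)(4) − (-2)(4) = 28
R→S: (-2)(6) − (-3)(4) = 0
S→P: (-3)(6) − (6)(6) = -54
Σ = -32
Signed area = Σ/2 = -16 (negative ⇒ clockwise traversal).

-16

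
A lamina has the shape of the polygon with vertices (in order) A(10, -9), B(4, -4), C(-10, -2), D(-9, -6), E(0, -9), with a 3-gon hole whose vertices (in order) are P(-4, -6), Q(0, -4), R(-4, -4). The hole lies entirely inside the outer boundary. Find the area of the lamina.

Outer boundary:
A→B: (10)(-4) − (4)(-9) = -4
B→C: (4)(-2) − (-10)(-4) = -48
C→D: (-10)(-6) − (-9)(-2) = 42
D→E: (-9)(-9) − (0)(-6) = 81
E→A: (0)(-9) − (10)(-9) = 90
Σ = 161
Area = |Σ|/2 = 80.5.
Hole:
Apply the shoelace (surveyor's) formula: 2A = Σ (x_i·y_{i+1} − x_{i+1}·y_i), indices taken mod 3.
P→Q: (-4)(-4) − (0)(-6) = 16
Q→R: (0)(-4) − (-4)(-4) = -16
R→P: (-4)(-6) − (-4)(-4) = 8
Σ = 8
Area = |Σ|/2 = 4.
Net area = 80.5 − 4 = 76.5.

76.5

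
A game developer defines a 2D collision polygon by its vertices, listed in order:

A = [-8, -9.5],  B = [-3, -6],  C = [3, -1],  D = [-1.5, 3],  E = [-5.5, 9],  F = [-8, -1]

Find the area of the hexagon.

Apply the surveyor's formula: 2A = Σ (x_i·y_{i+1} − x_{i+1}·y_i), indices taken mod 6.
Σ = (19.5) + (21) + (7.5) + (3) + (77.5) + (68) = 196.5
Area = |Σ|/2 = 98.25.

98.25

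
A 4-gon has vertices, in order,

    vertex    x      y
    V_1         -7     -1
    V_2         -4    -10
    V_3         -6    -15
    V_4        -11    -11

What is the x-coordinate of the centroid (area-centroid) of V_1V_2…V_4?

-65/9

Apply Gauss's area formula. First the cross-terms c_i = x_i·y_{i+1} − x_{i+1}·y_i:
  66, 0, -99, -66  ⇒  2A = -99, A = -49.5.
Then Σ (x_i + x_{i+1})·c_i = 2145, so x̄ = 2145 / (6·(-49.5)) = -65/9.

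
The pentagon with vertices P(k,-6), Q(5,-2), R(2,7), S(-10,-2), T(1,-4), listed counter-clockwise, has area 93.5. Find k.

Write out the shoelace sum; only the two edges meeting at P involve k:
2·Area = [(1·(-6) − k·(-4)) + (k·(-2) − 5·(-6))] + 147
       = 2·k + 171 = 187
⇒ k = 8.

8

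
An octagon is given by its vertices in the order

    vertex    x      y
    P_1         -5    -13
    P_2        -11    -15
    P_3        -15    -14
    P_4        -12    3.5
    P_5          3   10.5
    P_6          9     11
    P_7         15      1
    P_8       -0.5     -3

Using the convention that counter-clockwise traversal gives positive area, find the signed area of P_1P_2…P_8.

Cross-terms: -68, -71, -220.5, -136.5, -61.5, -156, -44.5, -8.5  ⇒  Σ = -766.5
Signed area = Σ/2 = -383.25 (negative ⇒ clockwise traversal).

-383.25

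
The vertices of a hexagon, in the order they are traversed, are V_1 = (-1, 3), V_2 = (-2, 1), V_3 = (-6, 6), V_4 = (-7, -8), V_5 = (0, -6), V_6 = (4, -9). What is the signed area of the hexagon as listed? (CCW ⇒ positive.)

Apply the shoelace (surveyor's) formula: 2A = Σ (x_i·y_{i+1} − x_{i+1}·y_i), indices taken mod 6.
Σ = (5) + (-6) + (90) + (42) + (24) + (3) = 158
Signed area = Σ/2 = 79 (positive ⇒ counter-clockwise traversal).

79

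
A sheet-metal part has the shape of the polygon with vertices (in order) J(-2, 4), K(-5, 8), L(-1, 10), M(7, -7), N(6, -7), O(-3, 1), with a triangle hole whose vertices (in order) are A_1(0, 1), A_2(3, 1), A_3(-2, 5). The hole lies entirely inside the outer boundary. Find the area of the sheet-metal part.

Outer boundary:
Apply the shoelace formula: 2A = Σ (x_i·y_{i+1} − x_{i+1}·y_i), indices taken mod 6.
J→K: (-2)(8) − (-5)(4) = 4
K→L: (-5)(10) − (-1)(8) = -42
L→M: (-1)(-7) − (7)(10) = -63
M→N: (7)(-7) − (6)(-7) = -7
N→O: (6)(1) − (-3)(-7) = -15
O→J: (-3)(4) − (-2)(1) = -10
Σ = -133
Area = |Σ|/2 = 66.5.
Hole:
Σ = (-3) + (17) + (-2) = 12
Area = |Σ|/2 = 6.
Net area = 66.5 − 6 = 60.5.

60.5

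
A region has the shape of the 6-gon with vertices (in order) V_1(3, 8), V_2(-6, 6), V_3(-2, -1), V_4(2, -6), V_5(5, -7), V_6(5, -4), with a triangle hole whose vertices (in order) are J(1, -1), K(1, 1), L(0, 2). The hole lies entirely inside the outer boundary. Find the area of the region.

Outer boundary:
Apply Gauss's area formula: 2A = Σ (x_i·y_{i+1} − x_{i+1}·y_i), indices taken mod 6.
Σ = (66) + (18) + (14) + (16) + (15) + (52) = 181
Area = |Σ|/2 = 90.5.
Hole:
Σ = (2) + (2) + (-2) = 2
Area = |Σ|/2 = 1.
Net area = 90.5 − 1 = 89.5.

89.5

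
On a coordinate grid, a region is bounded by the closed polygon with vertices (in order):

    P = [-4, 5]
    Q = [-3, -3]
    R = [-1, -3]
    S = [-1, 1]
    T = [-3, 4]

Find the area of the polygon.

14.5

Apply Gauss's area formula: 2A = Σ (x_i·y_{i+1} − x_{i+1}·y_i), indices taken mod 5.
Cross-terms: 27, 6, -4, -1, 1  ⇒  Σ = 29
Area = |Σ|/2 = 14.5.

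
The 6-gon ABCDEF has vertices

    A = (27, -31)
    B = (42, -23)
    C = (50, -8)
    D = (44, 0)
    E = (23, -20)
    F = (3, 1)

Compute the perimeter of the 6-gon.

|AB| = √((15)² + (8)²) = √289 = 17
|BC| = √((8)² + (15)²) = √289 = 17
|CD| = √((-6)² + (8)²) = √100 = 10
|DE| = √((-21)² + (-20)²) = √841 = 29
|EF| = √((-20)² + (21)²) = √841 = 29
|FA| = √((24)² + (-32)²) = √1600 = 40
Perimeter = 17 + 17 + 10 + 29 + 29 + 40 = 142.

142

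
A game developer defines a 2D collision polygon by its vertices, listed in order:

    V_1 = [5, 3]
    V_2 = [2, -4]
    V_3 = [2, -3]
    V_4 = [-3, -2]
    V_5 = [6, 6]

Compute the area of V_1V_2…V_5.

27.5

Apply the shoelace formula: 2A = Σ (x_i·y_{i+1} − x_{i+1}·y_i), indices taken mod 5.
Σ = (-26) + (2) + (-13) + (-6) + (-12) = -55
Area = |Σ|/2 = 27.5.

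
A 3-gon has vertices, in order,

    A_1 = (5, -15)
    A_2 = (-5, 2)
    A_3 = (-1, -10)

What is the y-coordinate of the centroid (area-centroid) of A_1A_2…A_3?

Apply the surveyor's formula. First the cross-terms c_i = x_i·y_{i+1} − x_{i+1}·y_i:
  -65, 52, 65  ⇒  2A = 52, A = 26.
Then Σ (y_i + y_{i+1})·c_i = -1196, so ȳ = -1196 / (6·26) = -23/3.

-23/3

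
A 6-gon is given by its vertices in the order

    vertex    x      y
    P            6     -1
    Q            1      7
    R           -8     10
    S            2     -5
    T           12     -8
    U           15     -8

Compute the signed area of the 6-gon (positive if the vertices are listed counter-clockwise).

Apply the shoelace formula: 2A = Σ (x_i·y_{i+1} − x_{i+1}·y_i), indices taken mod 6.
Σ = (43) + (66) + (20) + (44) + (24) + (33) = 230
Signed area = Σ/2 = 115 (positive ⇒ counter-clockwise traversal).

115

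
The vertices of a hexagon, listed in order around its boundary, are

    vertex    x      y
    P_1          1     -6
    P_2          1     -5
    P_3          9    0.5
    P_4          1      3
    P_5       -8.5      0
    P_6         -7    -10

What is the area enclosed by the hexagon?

Apply the surveyor's formula: 2A = Σ (x_i·y_{i+1} − x_{i+1}·y_i), indices taken mod 6.
Σ = (1) + (45.5) + (26.5) + (25.5) + (85) + (52) = 235.5
Area = |Σ|/2 = 117.75.

117.75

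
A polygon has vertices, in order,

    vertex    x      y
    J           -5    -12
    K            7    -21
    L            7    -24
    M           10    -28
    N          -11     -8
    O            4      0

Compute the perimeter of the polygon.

84

|JK| = √((12)² + (-9)²) = √225 = 15
|KL| = √((0)² + (-3)²) = √9 = 3
|LM| = √((3)² + (-4)²) = √25 = 5
|MN| = √((-21)² + (20)²) = √841 = 29
|NO| = √((15)² + (8)²) = √289 = 17
|OJ| = √((-9)² + (-12)²) = √225 = 15
Perimeter = 15 + 3 + 5 + 29 + 17 + 15 = 84.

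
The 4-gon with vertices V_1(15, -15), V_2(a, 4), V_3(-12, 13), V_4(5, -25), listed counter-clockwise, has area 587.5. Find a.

19

The doubled signed area Σ (x_i y_{i+1} − x_{i+1} y_i) is linear in a.
With a=0 it equals 643; the coefficient of a is 28 (from the two edges through V_2).
So 28·a + 643 = 2·587.5 = 1175 ⇒ a = 19.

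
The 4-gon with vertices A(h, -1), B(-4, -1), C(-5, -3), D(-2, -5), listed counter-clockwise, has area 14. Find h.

The doubled signed area Σ (x_i y_{i+1} − x_{i+1} y_i) is linear in h.
With h=0 it equals 24; the coefficient of h is 4 (from the two edges through A).
So 4·h + 24 = 2·14 = 28 ⇒ h = 1.

1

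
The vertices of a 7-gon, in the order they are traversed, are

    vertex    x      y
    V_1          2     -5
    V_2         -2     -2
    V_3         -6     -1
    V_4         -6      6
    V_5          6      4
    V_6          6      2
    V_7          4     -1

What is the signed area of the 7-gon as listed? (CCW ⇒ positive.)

-85

Σ = (-14) + (-10) + (-42) + (-60) + (-12) + (-14) + (-18) = -170
Signed area = Σ/2 = -85 (negative ⇒ clockwise traversal).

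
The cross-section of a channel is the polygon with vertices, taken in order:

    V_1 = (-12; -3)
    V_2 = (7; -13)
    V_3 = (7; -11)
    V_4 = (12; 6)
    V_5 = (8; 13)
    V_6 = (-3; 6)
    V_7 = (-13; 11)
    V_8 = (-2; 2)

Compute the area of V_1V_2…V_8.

Σ = (177) + (14) + (174) + (108) + (87) + (45) + (-4) + (30) = 631
Area = |Σ|/2 = 315.5.

315.5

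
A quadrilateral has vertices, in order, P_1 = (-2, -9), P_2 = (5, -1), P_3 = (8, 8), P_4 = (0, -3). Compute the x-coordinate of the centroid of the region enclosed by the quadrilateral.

3

Apply the surveyor's formula. First the cross-terms c_i = x_i·y_{i+1} − x_{i+1}·y_i:
  47, 48, -24, -6  ⇒  2A = 65, A = 32.5.
Then Σ (x_i + x_{i+1})·c_i = 585, so x̄ = 585 / (6·32.5) = 3.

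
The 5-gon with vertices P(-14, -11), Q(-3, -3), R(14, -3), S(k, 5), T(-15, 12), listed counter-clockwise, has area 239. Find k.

-4

Write out the shoelace sum; only the two edges meeting at S involve k:
2·Area = [(14·5 − k·(-3)) + (k·12 − (-15)·5)] + 393
       = 15·k + 538 = 478
⇒ k = -4.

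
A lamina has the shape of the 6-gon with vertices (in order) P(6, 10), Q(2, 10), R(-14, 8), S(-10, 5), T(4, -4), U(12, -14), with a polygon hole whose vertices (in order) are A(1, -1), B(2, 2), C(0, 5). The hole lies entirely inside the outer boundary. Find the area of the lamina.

206.5

Outer boundary:
Apply the shoelace (surveyor's) formula: 2A = Σ (x_i·y_{i+1} − x_{i+1}·y_i), indices taken mod 6.
Σ = (40) + (156) + (10) + (20) + (-8) + (204) = 422
Area = |Σ|/2 = 211.
Hole:
Σ = (4) + (10) + (-5) = 9
Area = |Σ|/2 = 4.5.
Net area = 211 − 4.5 = 206.5.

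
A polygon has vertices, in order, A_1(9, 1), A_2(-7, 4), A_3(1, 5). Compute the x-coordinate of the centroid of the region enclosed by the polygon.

1

Apply the shoelace (surveyor's) formula. First the cross-terms c_i = x_i·y_{i+1} − x_{i+1}·y_i:
  43, -39, -44  ⇒  2A = -40, A = -20.
Then Σ (x_i + x_{i+1})·c_i = -120, so x̄ = -120 / (6·(-20)) = 1.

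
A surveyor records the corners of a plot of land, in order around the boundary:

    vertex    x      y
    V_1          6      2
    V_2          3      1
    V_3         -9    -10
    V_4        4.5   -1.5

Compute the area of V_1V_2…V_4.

Apply Gauss's area formula: 2A = Σ (x_i·y_{i+1} − x_{i+1}·y_i), indices taken mod 4.
Σ = (0) + (-21) + (58.5) + (18) = 55.5
Area = |Σ|/2 = 27.75.

27.75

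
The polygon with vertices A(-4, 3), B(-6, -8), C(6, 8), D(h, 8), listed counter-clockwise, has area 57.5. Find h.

Write out the shoelace sum; only the two edges meeting at D involve h:
2·Area = [(6·8 − h·8) + (h·3 − (-4)·8)] + 50
       = -5·h + 130 = 115
⇒ h = 3.

3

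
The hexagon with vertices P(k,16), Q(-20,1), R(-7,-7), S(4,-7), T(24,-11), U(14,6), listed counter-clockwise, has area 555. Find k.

16

Write out the shoelace sum; only the two edges meeting at P involve k:
2·Area = [(14·16 − k·6) + (k·1 − (-20)·16)] + 646
       = -5·k + 1190 = 1110
⇒ k = 16.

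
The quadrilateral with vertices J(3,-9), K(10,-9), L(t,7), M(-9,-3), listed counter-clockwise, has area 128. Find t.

The doubled signed area Σ (x_i y_{i+1} − x_{i+1} y_i) is linear in t.
With t=0 it equals 286; the coefficient of t is 6 (from the two edges through L).
So 6·t + 286 = 2·128 = 256 ⇒ t = -5.

-5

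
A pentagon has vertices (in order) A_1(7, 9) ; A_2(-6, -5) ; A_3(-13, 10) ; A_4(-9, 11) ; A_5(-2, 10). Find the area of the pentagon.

157.5

Apply the shoelace (surveyor's) formula: 2A = Σ (x_i·y_{i+1} − x_{i+1}·y_i), indices taken mod 5.
Cross-terms: 19, -125, -53, -68, -88  ⇒  Σ = -315
Area = |Σ|/2 = 157.5.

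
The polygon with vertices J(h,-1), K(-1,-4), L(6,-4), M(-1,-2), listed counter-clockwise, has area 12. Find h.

-6

Write out the shoelace sum; only the two edges meeting at J involve h:
2·Area = [((-1)·(-1) − h·(-2)) + (h·(-4) − (-1)·(-1))] + 12
       = -2·h + 12 = 24
⇒ h = -6.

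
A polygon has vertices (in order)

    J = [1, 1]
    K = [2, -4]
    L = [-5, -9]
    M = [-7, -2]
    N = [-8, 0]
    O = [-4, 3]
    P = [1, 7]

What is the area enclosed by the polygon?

Σ = (-6) + (-38) + (-53) + (-16) + (-24) + (-31) + (-6) = -174
Area = |Σ|/2 = 87.

87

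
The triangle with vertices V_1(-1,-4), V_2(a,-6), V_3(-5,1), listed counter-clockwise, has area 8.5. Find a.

The doubled signed area Σ (x_i y_{i+1} − x_{i+1} y_i) is linear in a.
With a=0 it equals -3; the coefficient of a is 5 (from the two edges through V_2).
So 5·a + -3 = 2·8.5 = 17 ⇒ a = 4.

4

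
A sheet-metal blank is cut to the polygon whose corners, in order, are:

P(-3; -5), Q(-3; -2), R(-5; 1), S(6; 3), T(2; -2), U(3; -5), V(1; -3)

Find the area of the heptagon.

Apply Gauss's area formula: 2A = Σ (x_i·y_{i+1} − x_{i+1}·y_i), indices taken mod 7.
Cross-terms: -9, -13, -21, -18, -4, -4, -14  ⇒  Σ = -83
Area = |Σ|/2 = 41.5.

41.5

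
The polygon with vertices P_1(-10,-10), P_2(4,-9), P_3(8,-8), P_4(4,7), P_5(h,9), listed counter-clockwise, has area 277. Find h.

The doubled signed area Σ (x_i y_{i+1} − x_{i+1} y_i) is linear in h.
With h=0 it equals 384; the coefficient of h is -17 (from the two edges through P_5).
So -17·h + 384 = 2·277 = 554 ⇒ h = -10.

-10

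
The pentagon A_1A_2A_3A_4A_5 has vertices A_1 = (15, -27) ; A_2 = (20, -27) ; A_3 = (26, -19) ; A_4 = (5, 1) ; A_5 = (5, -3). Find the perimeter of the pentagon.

|A_1A_2| = √((5)² + (0)²) = √25 = 5
|A_2A_3| = √((6)² + (8)²) = √100 = 10
|A_3A_4| = √((-21)² + (20)²) = √841 = 29
|A_4A_5| = √((0)² + (-4)²) = √16 = 4
|A_5A_1| = √((10)² + (-24)²) = √676 = 26
Perimeter = 5 + 10 + 29 + 4 + 26 = 74.

74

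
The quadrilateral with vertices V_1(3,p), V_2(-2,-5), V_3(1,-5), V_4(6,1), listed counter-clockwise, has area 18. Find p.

Write out the shoelace sum; only the two edges meeting at V_1 involve p:
2·Area = [(6·p − 3·1) + (3·(-5) − (-2)·p)] + 46
       = 8·p + 28 = 36
⇒ p = 1.

1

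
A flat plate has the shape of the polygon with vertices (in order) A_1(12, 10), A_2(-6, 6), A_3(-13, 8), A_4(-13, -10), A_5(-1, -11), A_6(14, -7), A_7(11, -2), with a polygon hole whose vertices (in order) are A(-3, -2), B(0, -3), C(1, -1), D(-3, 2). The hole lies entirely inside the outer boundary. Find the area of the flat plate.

425

Outer boundary:
Cross-terms: 132, 30, 234, 133, 161, 49, 134  ⇒  Σ = 873
Area = |Σ|/2 = 436.5.
Hole:
A→B: (-3)(-3) − (0)(-2) = 9
B→C: (0)(-1) − (1)(-3) = 3
C→D: (1)(2) − (-3)(-1) = -1
D→A: (-3)(-2) − (-3)(2) = 12
Σ = 23
Area = |Σ|/2 = 11.5.
Net area = 436.5 − 11.5 = 425.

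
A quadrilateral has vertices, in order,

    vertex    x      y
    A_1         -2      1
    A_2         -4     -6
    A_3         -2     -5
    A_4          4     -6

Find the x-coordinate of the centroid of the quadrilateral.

-2/3

Apply the surveyor's formula. First the cross-terms c_i = x_i·y_{i+1} − x_{i+1}·y_i:
  16, 8, 32, -8  ⇒  2A = 48, A = 24.
Then Σ (x_i + x_{i+1})·c_i = -96, so x̄ = -96 / (6·24) = -2/3.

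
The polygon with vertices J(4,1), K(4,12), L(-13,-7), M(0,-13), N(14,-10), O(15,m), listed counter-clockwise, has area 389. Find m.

9

The doubled signed area Σ (x_i y_{i+1} − x_{i+1} y_i) is linear in m.
With m=0 it equals 688; the coefficient of m is 10 (from the two edges through O).
So 10·m + 688 = 2·389 = 778 ⇒ m = 9.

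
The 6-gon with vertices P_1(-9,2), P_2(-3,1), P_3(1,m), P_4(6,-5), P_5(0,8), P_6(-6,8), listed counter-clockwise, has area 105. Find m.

Write out the shoelace sum; only the two edges meeting at P_3 involve m:
2·Area = [((-3)·m − 1·1) + (1·(-5) − 6·m)] + 153
       = -9·m + 147 = 210
⇒ m = -7.

-7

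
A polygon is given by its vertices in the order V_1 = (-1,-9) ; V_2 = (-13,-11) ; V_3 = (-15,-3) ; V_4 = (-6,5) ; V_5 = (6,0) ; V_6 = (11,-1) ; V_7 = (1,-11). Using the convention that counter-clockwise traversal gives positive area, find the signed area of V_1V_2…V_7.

Apply the surveyor's formula: 2A = Σ (x_i·y_{i+1} − x_{i+1}·y_i), indices taken mod 7.
V_1→V_2: (-1)(-11) − (-13)(-9) = -106
V_2→V_3: (-13)(-3) − (-15)(-11) = -126
V_3→V_4: (-15)(5) − (-6)(-3) = -93
V_4→V_5: (-6)(0) − (6)(5) = -30
V_5→V_6: (6)(-1) − (11)(0) = -6
V_6→V_7: (11)(-11) − (1)(-1) = -120
V_7→V_1: (1)(-9) − (-1)(-11) = -20
Σ = -501
Signed area = Σ/2 = -250.5 (negative ⇒ clockwise traversal).

-250.5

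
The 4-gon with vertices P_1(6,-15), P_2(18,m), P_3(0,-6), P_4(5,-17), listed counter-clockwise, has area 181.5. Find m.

24

Write out the shoelace sum; only the two edges meeting at P_2 involve m:
2·Area = [(6·m − 18·(-15)) + (18·(-6) − 0·m)] + 57
       = 6·m + 219 = 363
⇒ m = 24.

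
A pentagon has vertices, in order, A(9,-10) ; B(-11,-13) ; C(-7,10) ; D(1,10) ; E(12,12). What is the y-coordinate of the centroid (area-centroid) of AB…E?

-116/211

Apply Gauss's area formula. First the cross-terms c_i = x_i·y_{i+1} − x_{i+1}·y_i:
  -227, -201, -80, -108, -228  ⇒  2A = -844, A = -422.
Then Σ (y_i + y_{i+1})·c_i = 1392, so ȳ = 1392 / (6·(-422)) = -116/211.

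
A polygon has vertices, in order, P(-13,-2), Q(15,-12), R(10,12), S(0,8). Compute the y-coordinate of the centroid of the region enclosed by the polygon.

-38/201

Apply Gauss's area formula. First the cross-terms c_i = x_i·y_{i+1} − x_{i+1}·y_i:
  186, 300, 80, 104  ⇒  2A = 670, A = 335.
Then Σ (y_i + y_{i+1})·c_i = -380, so ȳ = -380 / (6·335) = -38/201.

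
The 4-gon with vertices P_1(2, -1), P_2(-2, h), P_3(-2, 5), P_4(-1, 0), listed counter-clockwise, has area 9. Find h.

6

Write out the shoelace sum; only the two edges meeting at P_2 involve h:
2·Area = [(2·h − (-2)·(-1)) + ((-2)·5 − (-2)·h)] + 6
       = 4·h + -6 = 18
⇒ h = 6.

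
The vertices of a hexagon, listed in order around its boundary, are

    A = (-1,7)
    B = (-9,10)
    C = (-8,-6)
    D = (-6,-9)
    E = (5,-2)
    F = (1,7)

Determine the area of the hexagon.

Apply the shoelace formula: 2A = Σ (x_i·y_{i+1} − x_{i+1}·y_i), indices taken mod 6.
Σ = (53) + (134) + (36) + (57) + (37) + (14) = 331
Area = |Σ|/2 = 165.5.

165.5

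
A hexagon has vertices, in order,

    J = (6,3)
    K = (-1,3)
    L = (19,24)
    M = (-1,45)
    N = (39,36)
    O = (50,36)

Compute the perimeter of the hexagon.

|JK| = √((-7)² + (0)²) = √49 = 7
|KL| = √((20)² + (21)²) = √841 = 29
|LM| = √((-20)² + (21)²) = √841 = 29
|MN| = √((40)² + (-9)²) = √1681 = 41
|NO| = √((11)² + (0)²) = √121 = 11
|OJ| = √((-44)² + (-33)²) = √3025 = 55
Perimeter = 7 + 29 + 29 + 41 + 11 + 55 = 172.

172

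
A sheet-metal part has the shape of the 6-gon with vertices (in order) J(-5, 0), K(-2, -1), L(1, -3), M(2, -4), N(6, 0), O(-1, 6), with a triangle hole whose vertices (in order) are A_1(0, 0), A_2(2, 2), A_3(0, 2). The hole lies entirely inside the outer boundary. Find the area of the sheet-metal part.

50

Outer boundary:
Apply Gauss's area formula: 2A = Σ (x_i·y_{i+1} − x_{i+1}·y_i), indices taken mod 6.
Σ = (5) + (7) + (2) + (24) + (36) + (30) = 104
Area = |Σ|/2 = 52.
Hole:
Apply the surveyor's formula: 2A = Σ (x_i·y_{i+1} − x_{i+1}·y_i), indices taken mod 3.
Cross-terms: 0, 4, 0  ⇒  Σ = 4
Area = |Σ|/2 = 2.
Net area = 52 − 2 = 50.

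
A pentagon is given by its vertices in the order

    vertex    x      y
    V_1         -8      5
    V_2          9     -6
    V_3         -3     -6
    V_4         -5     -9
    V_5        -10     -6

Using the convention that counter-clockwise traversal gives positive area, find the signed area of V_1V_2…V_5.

Apply the surveyor's formula: 2A = Σ (x_i·y_{i+1} − x_{i+1}·y_i), indices taken mod 5.
V_1→V_2: (-8)(-6) − (9)(5) = 3
V_2→V_3: (9)(-6) − (-3)(-6) = -72
V_3→V_4: (-3)(-9) − (-5)(-6) = -3
V_4→V_5: (-5)(-6) − (-10)(-9) = -60
V_5→V_1: (-10)(5) − (-8)(-6) = -98
Σ = -230
Signed area = Σ/2 = -115 (negative ⇒ clockwise traversal).

-115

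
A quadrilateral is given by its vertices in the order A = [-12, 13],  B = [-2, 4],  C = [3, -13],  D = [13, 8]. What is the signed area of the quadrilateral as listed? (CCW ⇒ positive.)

Apply the shoelace formula: 2A = Σ (x_i·y_{i+1} − x_{i+1}·y_i), indices taken mod 4.
Σ = (-22) + (14) + (193) + (265) = 450
Signed area = Σ/2 = 225 (positive ⇒ counter-clockwise traversal).

225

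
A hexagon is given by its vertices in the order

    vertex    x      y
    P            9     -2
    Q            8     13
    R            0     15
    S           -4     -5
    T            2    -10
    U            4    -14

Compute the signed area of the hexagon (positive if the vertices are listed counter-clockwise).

Apply the surveyor's formula: 2A = Σ (x_i·y_{i+1} − x_{i+1}·y_i), indices taken mod 6.
Cross-terms: 133, 120, 60, 50, 12, 118  ⇒  Σ = 493
Signed area = Σ/2 = 246.5 (positive ⇒ counter-clockwise traversal).

246.5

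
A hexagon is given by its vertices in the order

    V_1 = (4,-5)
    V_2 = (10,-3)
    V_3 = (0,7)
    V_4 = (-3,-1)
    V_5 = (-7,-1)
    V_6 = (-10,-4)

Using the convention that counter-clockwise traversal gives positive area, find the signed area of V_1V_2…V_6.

Cross-terms: 38, 70, 21, -4, 18, 66  ⇒  Σ = 209
Signed area = Σ/2 = 104.5 (positive ⇒ counter-clockwise traversal).

104.5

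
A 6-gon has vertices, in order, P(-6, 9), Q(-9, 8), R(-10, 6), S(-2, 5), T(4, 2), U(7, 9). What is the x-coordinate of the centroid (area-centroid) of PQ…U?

-37/68

Apply the shoelace (surveyor's) formula. First the cross-terms c_i = x_i·y_{i+1} − x_{i+1}·y_i:
  33, 26, -38, -24, 22, 117  ⇒  2A = 136, A = 68.
Then Σ (x_i + x_{i+1})·c_i = -222, so x̄ = -222 / (6·68) = -37/68.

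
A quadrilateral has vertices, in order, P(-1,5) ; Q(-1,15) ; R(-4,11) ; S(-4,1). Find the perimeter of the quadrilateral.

|PQ| = √((0)² + (10)²) = √100 = 10
|QR| = √((-3)² + (-4)²) = √25 = 5
|RS| = √((0)² + (-10)²) = √100 = 10
|SP| = √((3)² + (4)²) = √25 = 5
Perimeter = 10 + 5 + 10 + 5 = 30.

30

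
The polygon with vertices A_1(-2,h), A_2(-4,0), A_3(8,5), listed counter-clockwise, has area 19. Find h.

Write out the shoelace sum; only the two edges meeting at A_1 involve h:
2·Area = [(8·h − (-2)·5) + ((-2)·0 − (-4)·h)] + -20
       = 12·h + -10 = 38
⇒ h = 4.

4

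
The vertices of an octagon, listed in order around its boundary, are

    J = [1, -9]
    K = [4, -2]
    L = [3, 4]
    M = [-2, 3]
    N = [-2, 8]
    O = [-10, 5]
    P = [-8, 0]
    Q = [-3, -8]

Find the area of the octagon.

Σ = (34) + (22) + (17) + (-10) + (70) + (40) + (64) + (35) = 272
Area = |Σ|/2 = 136.

136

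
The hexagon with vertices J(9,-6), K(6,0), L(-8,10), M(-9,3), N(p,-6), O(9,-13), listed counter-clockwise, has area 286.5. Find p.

The doubled signed area Σ (x_i y_{i+1} − x_{i+1} y_i) is linear in p.
With p=0 it equals 333; the coefficient of p is -16 (from the two edges through N).
So -16·p + 333 = 2·286.5 = 573 ⇒ p = -15.

-15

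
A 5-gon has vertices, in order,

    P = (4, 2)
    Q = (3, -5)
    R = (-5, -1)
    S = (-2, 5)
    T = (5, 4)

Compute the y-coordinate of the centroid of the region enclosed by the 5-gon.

Apply the shoelace formula. First the cross-terms c_i = x_i·y_{i+1} − x_{i+1}·y_i:
  -26, -28, -27, -33, -6  ⇒  2A = -120, A = -60.
Then Σ (y_i + y_{i+1})·c_i = -195, so ȳ = -195 / (6·(-60)) = 13/24.

13/24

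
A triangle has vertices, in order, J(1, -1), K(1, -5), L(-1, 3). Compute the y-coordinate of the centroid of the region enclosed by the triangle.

-1

Apply the surveyor's formula. First the cross-terms c_i = x_i·y_{i+1} − x_{i+1}·y_i:
  -4, -2, -2  ⇒  2A = -8, A = -4.
Then Σ (y_i + y_{i+1})·c_i = 24, so ȳ = 24 / (6·(-4)) = -1.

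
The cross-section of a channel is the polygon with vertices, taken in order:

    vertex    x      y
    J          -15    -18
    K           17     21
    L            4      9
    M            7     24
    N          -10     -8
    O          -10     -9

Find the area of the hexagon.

166

Apply the shoelace (surveyor's) formula: 2A = Σ (x_i·y_{i+1} − x_{i+1}·y_i), indices taken mod 6.
Σ = (-9) + (69) + (33) + (184) + (10) + (45) = 332
Area = |Σ|/2 = 166.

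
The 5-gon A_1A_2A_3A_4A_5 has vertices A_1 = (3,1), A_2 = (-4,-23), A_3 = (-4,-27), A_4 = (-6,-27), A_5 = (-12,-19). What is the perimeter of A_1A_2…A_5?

|A_1A_2| = √((-7)² + (-24)²) = √625 = 25
|A_2A_3| = √((0)² + (-4)²) = √16 = 4
|A_3A_4| = √((-2)² + (0)²) = √4 = 2
|A_4A_5| = √((-6)² + (8)²) = √100 = 10
|A_5A_1| = √((15)² + (20)²) = √625 = 25
Perimeter = 25 + 4 + 2 + 10 + 25 = 66.

66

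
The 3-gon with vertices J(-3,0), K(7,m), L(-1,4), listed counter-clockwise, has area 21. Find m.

-1

The doubled signed area Σ (x_i y_{i+1} − x_{i+1} y_i) is linear in m.
With m=0 it equals 40; the coefficient of m is -2 (from the two edges through K).
So -2·m + 40 = 2·21 = 42 ⇒ m = -1.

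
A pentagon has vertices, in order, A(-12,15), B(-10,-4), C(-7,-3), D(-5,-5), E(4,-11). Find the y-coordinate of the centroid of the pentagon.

Apply the shoelace formula. First the cross-terms c_i = x_i·y_{i+1} − x_{i+1}·y_i:
  198, 2, 20, 75, -72  ⇒  2A = 223, A = 111.5.
Then Σ (y_i + y_{i+1})·c_i = 516, so ȳ = 516 / (6·111.5) = 172/223.

172/223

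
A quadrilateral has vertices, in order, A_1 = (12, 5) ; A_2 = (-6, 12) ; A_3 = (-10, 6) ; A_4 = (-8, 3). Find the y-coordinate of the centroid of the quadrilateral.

Apply the shoelace (surveyor's) formula. First the cross-terms c_i = x_i·y_{i+1} − x_{i+1}·y_i:
  174, 84, 18, -76  ⇒  2A = 200, A = 100.
Then Σ (y_i + y_{i+1})·c_i = 4024, so ȳ = 4024 / (6·100) = 503/75.

503/75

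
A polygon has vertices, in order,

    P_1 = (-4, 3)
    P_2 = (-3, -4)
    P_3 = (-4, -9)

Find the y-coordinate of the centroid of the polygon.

-10/3

Apply the surveyor's formula. First the cross-terms c_i = x_i·y_{i+1} − x_{i+1}·y_i:
  25, 11, -48  ⇒  2A = -12, A = -6.
Then Σ (y_i + y_{i+1})·c_i = 120, so ȳ = 120 / (6·(-6)) = -10/3.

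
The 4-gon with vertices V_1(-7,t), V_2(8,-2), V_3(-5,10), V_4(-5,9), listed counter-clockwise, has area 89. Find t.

Write out the shoelace sum; only the two edges meeting at V_1 involve t:
2·Area = [((-5)·t − (-7)·9) + ((-7)·(-2) − 8·t)] + 75
       = -13·t + 152 = 178
⇒ t = -2.

-2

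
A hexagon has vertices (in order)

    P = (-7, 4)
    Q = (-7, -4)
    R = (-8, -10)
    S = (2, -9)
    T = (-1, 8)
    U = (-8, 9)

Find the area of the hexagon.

139.5

Apply the shoelace formula: 2A = Σ (x_i·y_{i+1} − x_{i+1}·y_i), indices taken mod 6.
Σ = (56) + (38) + (92) + (7) + (55) + (31) = 279
Area = |Σ|/2 = 139.5.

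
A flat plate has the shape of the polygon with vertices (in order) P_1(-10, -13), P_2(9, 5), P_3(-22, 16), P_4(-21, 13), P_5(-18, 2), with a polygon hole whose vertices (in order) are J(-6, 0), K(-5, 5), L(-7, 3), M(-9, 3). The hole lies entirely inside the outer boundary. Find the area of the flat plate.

Outer boundary:
Cross-terms: 67, 254, 50, 192, 254  ⇒  Σ = 817
Area = |Σ|/2 = 408.5.
Hole:
Cross-terms: -30, 20, 6, 18  ⇒  Σ = 14
Area = |Σ|/2 = 7.
Net area = 408.5 − 7 = 401.5.

401.5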